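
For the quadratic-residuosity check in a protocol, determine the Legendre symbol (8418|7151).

Reduce the numerator: 8418 ≡ 1267 (mod 7151), so (8418|7151) = (1267|7151).
Both 1267 ≡ 3 and 7151 ≡ 3 (mod 4), so reciprocity gives (1267|7151) = -(7151|1267). Reduce: 7151 ≡ 816 (mod 1267). Now have -(816|1267).
Factor out 2: 816 = 2^4·51. Since 1267 ≡ 3 (mod 8), (2|1267) = -1, and (2|1267)^4 = +1. Now have -(51|1267).
Both 51 ≡ 3 and 1267 ≡ 3 (mod 4), so reciprocity gives (51|1267) = -(1267|51). Reduce: 1267 ≡ 43 (mod 51). Now have (43|51).
Both 43 ≡ 3 and 51 ≡ 3 (mod 4), so reciprocity gives (43|51) = -(51|43). Reduce: 51 ≡ 8 (mod 43). Now have -(8|43).
Factor out 2: 8 = 2^3. Since 43 ≡ 3 (mod 8), (2|43) = -1, and (2|43)^3 = -1. Now have (1|43).
(1|43) = 1. Collecting the sign factors: 1.

1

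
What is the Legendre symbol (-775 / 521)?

Pull out -1: (-775 / 521) = (-1 / 521)·(775 / 521). Since 521 ≡ 1 (mod 4), (-1 / 521) = +1. Now have (775 / 521).
Reduce the numerator: 775 ≡ 254 (mod 521), so (775 / 521) = (254 / 521).
Factor out 2: 254 = 2·127. Since 521 ≡ 1 (mod 8), (2 / 521) = +1. Now have (127 / 521).
521 ≡ 1 (mod 4), so quadratic reciprocity gives (127 / 521) = (521 / 127). Reduce: 521 ≡ 13 (mod 127). Now have (13 / 127).
13 ≡ 1 (mod 4), so quadratic reciprocity gives (13 / 127) = (127 / 13). Reduce: 127 ≡ 10 (mod 13). Now have (10 / 13).
Factor out 2: 10 = 2·5. Since 13 ≡ 5 (mod 8), (2 / 13) = -1. Now have -(5 / 13).
5 ≡ 1 (mod 4), so quadratic reciprocity gives (5 / 13) = (13 / 5). Reduce: 13 ≡ 3 (mod 5). Now have -(3 / 5).
5 ≡ 1 (mod 4), so quadratic reciprocity gives (3 / 5) = (5 / 3). Reduce: 5 ≡ 2 (mod 3). Now have -(2 / 3).
Factor out 2: 2 = 2. Since 3 ≡ 3 (mod 8), (2 / 3) = -1. Now have (1 / 3).
(1 / 3) = 1. Collecting the sign factors: 1.

1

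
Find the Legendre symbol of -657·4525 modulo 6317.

By multiplicativity, (-657·4525/6317) = (-657/6317)·(4525/6317).
First factor (-657/6317):
Reduce the numerator: -657 ≡ 5660 (mod 6317), so (-657/6317) = (5660/6317).
Factor out 2: 5660 = 2^2·1415. Since 6317 ≡ 5 (mod 8), (2/6317) = -1, and (2/6317)^2 = +1. Now have (1415/6317).
6317 ≡ 1 (mod 4), so quadratic reciprocity gives (1415/6317) = (6317/1415). Reduce: 6317 ≡ 657 (mod 1415). Now have (657/1415).
657 ≡ 1 (mod 4), so quadratic reciprocity gives (657/1415) = (1415/657). Reduce: 1415 ≡ 101 (mod 657). Now have (101/657).
101 ≡ 1 (mod 4), so quadratic reciprocity gives (101/657) = (657/101). Reduce: 657 ≡ 51 (mod 101). Now have (51/101).
101 ≡ 1 (mod 4), so quadratic reciprocity gives (51/101) = (101/51). Reduce: 101 ≡ 50 (mod 51). Now have (50/51).
Factor out 2: 50 = 2·25. Since 51 ≡ 3 (mod 8), (2/51) = -1. Now have -(25/51).
25 ≡ 1 (mod 4), so quadratic reciprocity gives (25/51) = (51/25). Reduce: 51 ≡ 1 (mod 25). Now have -(1/25).
(1/25) = 1. Collecting the sign factors: -1.
Second factor (4525/6317):
4525 ≡ 1 (mod 4), so quadratic reciprocity gives (4525/6317) = (6317/4525). Reduce: 6317 ≡ 1792 (mod 4525). Now have (1792/4525).
Factor out 2: 1792 = 2^8·7. Since 4525 ≡ 5 (mod 8), (2/4525) = -1, and (2/4525)^8 = +1. Now have (7/4525).
4525 ≡ 1 (mod 4), so quadratic reciprocity gives (7/4525) = (4525/7). Reduce: 4525 ≡ 3 (mod 7). Now have (3/7).
Both 3 ≡ 3 and 7 ≡ 3 (mod 4), so reciprocity gives (3/7) = -(7/3). Reduce: 7 ≡ 1 (mod 3). Now have -(1/3).
(1/3) = 1. Collecting the sign factors: -1.
Product: (-1)·(-1) = 1.

1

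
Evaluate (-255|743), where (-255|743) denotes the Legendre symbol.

(-255|743)
  = (488|743)    [-255 ≡ 488 mod 743]
  = (61|743)    [743 ≡ 7 mod 8 ⇒ (2|743)^3 = +1]
  = (743|61)    [QR: 61 ≡ 1 mod 4, sign kept]
  = (11|61)    [743 ≡ 11 mod 61]
  = (61|11)    [QR: 61 ≡ 1 mod 4, sign kept]
  = (6|11)    [61 ≡ 6 mod 11]
  = -(3|11)    [11 ≡ 3 mod 8 ⇒ (2|11) = -1]
  = (11|3)    [QR: both ≡ 3 mod 4, sign flips]
  = (2|3)    [11 ≡ 2 mod 3]
  = -(1|3)    [3 ≡ 3 mod 8 ⇒ (2|3) = -1]
  = -1    [(1|3) = 1]

-1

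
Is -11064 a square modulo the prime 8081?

no

Pull out -1: (-11064|8081) = (-1|8081)·(11064|8081). Since 8081 ≡ 1 (mod 4), (-1|8081) = +1. Now have (11064|8081).
Reduce the numerator: 11064 ≡ 2983 (mod 8081), so (11064|8081) = (2983|8081).
8081 ≡ 1 (mod 4), so quadratic reciprocity gives (2983|8081) = (8081|2983). Reduce: 8081 ≡ 2115 (mod 2983). Now have (2115|2983).
Both 2115 ≡ 3 and 2983 ≡ 3 (mod 4), so reciprocity gives (2115|2983) = -(2983|2115). Reduce: 2983 ≡ 868 (mod 2115). Now have -(868|2115).
Factor out 2: 868 = 2^2·217. Since 2115 ≡ 3 (mod 8), (2|2115) = -1, and (2|2115)^2 = +1. Now have -(217|2115).
217 ≡ 1 (mod 4), so quadratic reciprocity gives (217|2115) = (2115|217). Reduce: 2115 ≡ 162 (mod 217). Now have -(162|217).
Factor out 2: 162 = 2·81. Since 217 ≡ 1 (mod 8), (2|217) = +1. Now have -(81|217).
81 ≡ 1 (mod 4), so quadratic reciprocity gives (81|217) = (217|81). Reduce: 217 ≡ 55 (mod 81). Now have -(55|81).
81 ≡ 1 (mod 4), so quadratic reciprocity gives (55|81) = (81|55). Reduce: 81 ≡ 26 (mod 55). Now have -(26|55).
Factor out 2: 26 = 2·13. Since 55 ≡ 7 (mod 8), (2|55) = +1. Now have -(13|55).
13 ≡ 1 (mod 4), so quadratic reciprocity gives (13|55) = (55|13). Reduce: 55 ≡ 3 (mod 13). Now have -(3|13).
13 ≡ 1 (mod 4), so quadratic reciprocity gives (3|13) = (13|3). Reduce: 13 ≡ 1 (mod 3). Now have -(1|3).
(1|3) = 1. Collecting the sign factors: -1.
(-11064|8081) = -1, and 8081 is prime, so -11064 is not a quadratic residue mod 8081.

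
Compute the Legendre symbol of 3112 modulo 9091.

-1

Factor out 2: 3112 = 2^3·389. Since 9091 ≡ 3 (mod 8), (2/9091) = -1, and (2/9091)^3 = -1. Now have -(389/9091).
389 ≡ 1 (mod 4), so quadratic reciprocity gives (389/9091) = (9091/389). Reduce: 9091 ≡ 144 (mod 389). Now have -(144/389).
Factor out 2: 144 = 2^4·9. Since 389 ≡ 5 (mod 8), (2/389) = -1, and (2/389)^4 = +1. Now have -(9/389).
9 ≡ 1 (mod 4), so quadratic reciprocity gives (9/389) = (389/9). Reduce: 389 ≡ 2 (mod 9). Now have -(2/9).
Factor out 2: 2 = 2. Since 9 ≡ 1 (mod 8), (2/9) = +1. Now have -(1/9).
(1/9) = 1. Collecting the sign factors: -1.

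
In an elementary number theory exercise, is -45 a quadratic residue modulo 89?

(-45/89)
  = (45/89)    [89 ≡ 1 mod 4 ⇒ (-1/89) = +1]
  = (89/45)    [QR: 45 ≡ 1 mod 4, sign kept]
  = (44/45)    [89 ≡ 44 mod 45]
  = (11/45)    [45 ≡ 5 mod 8 ⇒ (2/45)^2 = +1]
  = (45/11)    [QR: 45 ≡ 1 mod 4, sign kept]
  = (1/11)    [45 ≡ 1 mod 11]
  = 1    [(1/11) = 1]
(-45/89) = 1, and 89 is prime, so -45 is a quadratic residue mod 89.

yes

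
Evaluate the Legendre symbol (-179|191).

(-179|191)
  = (12|191)    [-179 ≡ 12 mod 191]
  = (3|191)    [191 ≡ 7 mod 8 ⇒ (2|191)^2 = +1]
  = -(191|3)    [QR: both ≡ 3 mod 4, sign flips]
  = -(2|3)    [191 ≡ 2 mod 3]
  = (1|3)    [3 ≡ 3 mod 8 ⇒ (2|3) = -1]
  = 1    [(1|3) = 1]

1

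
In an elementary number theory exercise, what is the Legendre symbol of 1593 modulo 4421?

1

1593 ≡ 1 (mod 4), so quadratic reciprocity gives (1593 / 4421) = (4421 / 1593). Reduce: 4421 ≡ 1235 (mod 1593). Now have (1235 / 1593).
1593 ≡ 1 (mod 4), so quadratic reciprocity gives (1235 / 1593) = (1593 / 1235). Reduce: 1593 ≡ 358 (mod 1235). Now have (358 / 1235).
Factor out 2: 358 = 2·179. Since 1235 ≡ 3 (mod 8), (2 / 1235) = -1. Now have -(179 / 1235).
Both 179 ≡ 3 and 1235 ≡ 3 (mod 4), so reciprocity gives (179 / 1235) = -(1235 / 179). Reduce: 1235 ≡ 161 (mod 179). Now have (161 / 179).
161 ≡ 1 (mod 4), so quadratic reciprocity gives (161 / 179) = (179 / 161). Reduce: 179 ≡ 18 (mod 161). Now have (18 / 161).
Factor out 2: 18 = 2·9. Since 161 ≡ 1 (mod 8), (2 / 161) = +1. Now have (9 / 161).
9 ≡ 1 (mod 4), so quadratic reciprocity gives (9 / 161) = (161 / 9). Reduce: 161 ≡ 8 (mod 9). Now have (8 / 9).
Factor out 2: 8 = 2^3. Since 9 ≡ 1 (mod 8), (2 / 9) = +1, and (2 / 9)^3 = +1. Now have (1 / 9).
(1 / 9) = 1. Collecting the sign factors: 1.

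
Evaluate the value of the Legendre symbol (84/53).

Reduce the numerator: 84 ≡ 31 (mod 53), so (84/53) = (31/53).
53 ≡ 1 (mod 4), so quadratic reciprocity gives (31/53) = (53/31). Reduce: 53 ≡ 22 (mod 31). Now have (22/31).
Factor out 2: 22 = 2·11. Since 31 ≡ 7 (mod 8), (2/31) = +1. Now have (11/31).
Both 11 ≡ 3 and 31 ≡ 3 (mod 4), so reciprocity gives (11/31) = -(31/11). Reduce: 31 ≡ 9 (mod 11). Now have -(9/11).
9 ≡ 1 (mod 4), so quadratic reciprocity gives (9/11) = (11/9). Reduce: 11 ≡ 2 (mod 9). Now have -(2/9).
Factor out 2: 2 = 2. Since 9 ≡ 1 (mod 8), (2/9) = +1. Now have -(1/9).
(1/9) = 1. Collecting the sign factors: -1.

-1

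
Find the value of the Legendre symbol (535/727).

Both 535 ≡ 3 and 727 ≡ 3 (mod 4), so reciprocity gives (535/727) = -(727/535). Reduce: 727 ≡ 192 (mod 535). Now have -(192/535).
Factor out 2: 192 = 2^6·3. Since 535 ≡ 7 (mod 8), (2/535) = +1, and (2/535)^6 = +1. Now have -(3/535).
Both 3 ≡ 3 and 535 ≡ 3 (mod 4), so reciprocity gives (3/535) = -(535/3). Reduce: 535 ≡ 1 (mod 3). Now have (1/3).
(1/3) = 1. Collecting the sign factors: 1.

1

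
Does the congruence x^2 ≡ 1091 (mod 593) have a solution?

Reduce the numerator: 1091 ≡ 498 (mod 593), so (1091/593) = (498/593).
Factor out 2: 498 = 2·249. Since 593 ≡ 1 (mod 8), (2/593) = +1. Now have (249/593).
249 ≡ 1 (mod 4), so quadratic reciprocity gives (249/593) = (593/249). Reduce: 593 ≡ 95 (mod 249). Now have (95/249).
249 ≡ 1 (mod 4), so quadratic reciprocity gives (95/249) = (249/95). Reduce: 249 ≡ 59 (mod 95). Now have (59/95).
Both 59 ≡ 3 and 95 ≡ 3 (mod 4), so reciprocity gives (59/95) = -(95/59). Reduce: 95 ≡ 36 (mod 59). Now have -(36/59).
Factor out 2: 36 = 2^2·9. Since 59 ≡ 3 (mod 8), (2/59) = -1, and (2/59)^2 = +1. Now have -(9/59).
9 ≡ 1 (mod 4), so quadratic reciprocity gives (9/59) = (59/9). Reduce: 59 ≡ 5 (mod 9). Now have -(5/9).
5 ≡ 1 (mod 4), so quadratic reciprocity gives (5/9) = (9/5). Reduce: 9 ≡ 4 (mod 5). Now have -(4/5).
Factor out 2: 4 = 2^2. Since 5 ≡ 5 (mod 8), (2/5) = -1, and (2/5)^2 = +1. Now have -(1/5).
(1/5) = 1. Collecting the sign factors: -1.
(1091/593) = -1, and 593 is prime, so 1091 is not a quadratic residue mod 593.

no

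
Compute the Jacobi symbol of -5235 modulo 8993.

(-5235 / 8993)
  = (3758 / 8993)    [-5235 ≡ 3758 mod 8993]
  = (1879 / 8993)    [8993 ≡ 1 mod 8 ⇒ (2 / 8993) = +1]
  = (8993 / 1879)    [QR: 8993 ≡ 1 mod 4, sign kept]
  = (1477 / 1879)    [8993 ≡ 1477 mod 1879]
  = (1879 / 1477)    [QR: 1477 ≡ 1 mod 4, sign kept]
  = (402 / 1477)    [1879 ≡ 402 mod 1477]
  = -(201 / 1477)    [1477 ≡ 5 mod 8 ⇒ (2 / 1477) = -1]
  = -(1477 / 201)    [QR: 201 ≡ 1 mod 4, sign kept]
  = -(70 / 201)    [1477 ≡ 70 mod 201]
  = -(35 / 201)    [201 ≡ 1 mod 8 ⇒ (2 / 201) = +1]
  = -(201 / 35)    [QR: 201 ≡ 1 mod 4, sign kept]
  = -(26 / 35)    [201 ≡ 26 mod 35]
  = (13 / 35)    [35 ≡ 3 mod 8 ⇒ (2 / 35) = -1]
  = (35 / 13)    [QR: 13 ≡ 1 mod 4, sign kept]
  = (9 / 13)    [35 ≡ 9 mod 13]
  = (13 / 9)    [QR: 9 ≡ 1 mod 4, sign kept]
  = (4 / 9)    [13 ≡ 4 mod 9]
  = (1 / 9)    [9 ≡ 1 mod 8 ⇒ (2 / 9)^2 = +1]
  = 1    [(1 / 9) = 1]

1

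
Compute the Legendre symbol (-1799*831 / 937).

1

By multiplicativity, (-1799·831 / 937) = (-1799 / 937)·(831 / 937).
First factor (-1799 / 937):
Pull out -1: (-1799 / 937) = (-1 / 937)·(1799 / 937). Since 937 ≡ 1 (mod 4), (-1 / 937) = +1. Now have (1799 / 937).
Reduce the numerator: 1799 ≡ 862 (mod 937), so (1799 / 937) = (862 / 937).
Factor out 2: 862 = 2·431. Since 937 ≡ 1 (mod 8), (2 / 937) = +1. Now have (431 / 937).
937 ≡ 1 (mod 4), so quadratic reciprocity gives (431 / 937) = (937 / 431). Reduce: 937 ≡ 75 (mod 431). Now have (75 / 431).
Both 75 ≡ 3 and 431 ≡ 3 (mod 4), so reciprocity gives (75 / 431) = -(431 / 75). Reduce: 431 ≡ 56 (mod 75). Now have -(56 / 75).
Factor out 2: 56 = 2^3·7. Since 75 ≡ 3 (mod 8), (2 / 75) = -1, and (2 / 75)^3 = -1. Now have (7 / 75).
Both 7 ≡ 3 and 75 ≡ 3 (mod 4), so reciprocity gives (7 / 75) = -(75 / 7). Reduce: 75 ≡ 5 (mod 7). Now have -(5 / 7).
5 ≡ 1 (mod 4), so quadratic reciprocity gives (5 / 7) = (7 / 5). Reduce: 7 ≡ 2 (mod 5). Now have -(2 / 5).
Factor out 2: 2 = 2. Since 5 ≡ 5 (mod 8), (2 / 5) = -1. Now have (1 / 5).
(1 / 5) = 1. Collecting the sign factors: 1.
Second factor (831 / 937):
937 ≡ 1 (mod 4), so quadratic reciprocity gives (831 / 937) = (937 / 831). Reduce: 937 ≡ 106 (mod 831). Now have (106 / 831).
Factor out 2: 106 = 2·53. Since 831 ≡ 7 (mod 8), (2 / 831) = +1. Now have (53 / 831).
53 ≡ 1 (mod 4), so quadratic reciprocity gives (53 / 831) = (831 / 53). Reduce: 831 ≡ 36 (mod 53). Now have (36 / 53).
Factor out 2: 36 = 2^2·9. Since 53 ≡ 5 (mod 8), (2 / 53) = -1, and (2 / 53)^2 = +1. Now have (9 / 53).
9 ≡ 1 (mod 4), so quadratic reciprocity gives (9 / 53) = (53 / 9). Reduce: 53 ≡ 8 (mod 9). Now have (8 / 9).
Factor out 2: 8 = 2^3. Since 9 ≡ 1 (mod 8), (2 / 9) = +1, and (2 / 9)^3 = +1. Now have (1 / 9).
(1 / 9) = 1. Collecting the sign factors: 1.
Product: (1)·(1) = 1.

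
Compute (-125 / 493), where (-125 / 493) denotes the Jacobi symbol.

Pull out -1: (-125 / 493) = (-1 / 493)·(125 / 493). Since 493 ≡ 1 (mod 4), (-1 / 493) = +1. Now have (125 / 493).
125 ≡ 1 (mod 4), so quadratic reciprocity gives (125 / 493) = (493 / 125). Reduce: 493 ≡ 118 (mod 125). Now have (118 / 125).
Factor out 2: 118 = 2·59. Since 125 ≡ 5 (mod 8), (2 / 125) = -1. Now have -(59 / 125).
125 ≡ 1 (mod 4), so quadratic reciprocity gives (59 / 125) = (125 / 59). Reduce: 125 ≡ 7 (mod 59). Now have -(7 / 59).
Both 7 ≡ 3 and 59 ≡ 3 (mod 4), so reciprocity gives (7 / 59) = -(59 / 7). Reduce: 59 ≡ 3 (mod 7). Now have (3 / 7).
Both 3 ≡ 3 and 7 ≡ 3 (mod 4), so reciprocity gives (3 / 7) = -(7 / 3). Reduce: 7 ≡ 1 (mod 3). Now have -(1 / 3).
(1 / 3) = 1. Collecting the sign factors: -1.

-1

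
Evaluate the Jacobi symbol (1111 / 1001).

0

(1111 / 1001)
  = (110 / 1001)    [1111 ≡ 110 mod 1001]
  = (55 / 1001)    [1001 ≡ 1 mod 8 ⇒ (2 / 1001) = +1]
  = (1001 / 55)    [QR: 1001 ≡ 1 mod 4, sign kept]
  = (11 / 55)    [1001 ≡ 11 mod 55]
  = -(55 / 11)    [QR: both ≡ 3 mod 4, sign flips]
  = -(0 / 11)    [55 ≡ 0 mod 11]
  = 0    [numerator 0, gcd > 1]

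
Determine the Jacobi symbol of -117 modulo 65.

(-117|65)
  = (117|65)    [65 ≡ 1 mod 4 ⇒ (-1|65) = +1]
  = (52|65)    [117 ≡ 52 mod 65]
  = (13|65)    [65 ≡ 1 mod 8 ⇒ (2|65)^2 = +1]
  = (65|13)    [QR: 13 ≡ 1 mod 4, sign kept]
  = (0|13)    [65 ≡ 0 mod 13]
  = 0    [numerator 0, gcd > 1]

0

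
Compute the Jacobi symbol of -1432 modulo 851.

-1

Pull out -1: (-1432|851) = (-1|851)·(1432|851). Since 851 ≡ 3 (mod 4), (-1|851) = -1. Now have -(1432|851).
Reduce the numerator: 1432 ≡ 581 (mod 851), so (1432|851) = (581|851).
581 ≡ 1 (mod 4), so quadratic reciprocity gives (581|851) = (851|581). Reduce: 851 ≡ 270 (mod 581). Now have -(270|581).
Factor out 2: 270 = 2·135. Since 581 ≡ 5 (mod 8), (2|581) = -1. Now have (135|581).
581 ≡ 1 (mod 4), so quadratic reciprocity gives (135|581) = (581|135). Reduce: 581 ≡ 41 (mod 135). Now have (41|135).
41 ≡ 1 (mod 4), so quadratic reciprocity gives (41|135) = (135|41). Reduce: 135 ≡ 12 (mod 41). Now have (12|41).
Factor out 2: 12 = 2^2·3. Since 41 ≡ 1 (mod 8), (2|41) = +1, and (2|41)^2 = +1. Now have (3|41).
41 ≡ 1 (mod 4), so quadratic reciprocity gives (3|41) = (41|3). Reduce: 41 ≡ 2 (mod 3). Now have (2|3).
Factor out 2: 2 = 2. Since 3 ≡ 3 (mod 8), (2|3) = -1. Now have -(1|3).
(1|3) = 1. Collecting the sign factors: -1.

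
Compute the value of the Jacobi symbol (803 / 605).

Reduce the numerator: 803 ≡ 198 (mod 605), so (803 / 605) = (198 / 605).
Factor out 2: 198 = 2·99. Since 605 ≡ 5 (mod 8), (2 / 605) = -1. Now have -(99 / 605).
605 ≡ 1 (mod 4), so quadratic reciprocity gives (99 / 605) = (605 / 99). Reduce: 605 ≡ 11 (mod 99). Now have -(11 / 99).
Both 11 ≡ 3 and 99 ≡ 3 (mod 4), so reciprocity gives (11 / 99) = -(99 / 11). Reduce: 99 ≡ 0 (mod 11). Now have (0 / 11).
The numerator is now 0 with denominator 11 > 1: the symbol is 0.

0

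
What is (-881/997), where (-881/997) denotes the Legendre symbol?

(-881/997)
  = (116/997)    [-881 ≡ 116 mod 997]
  = (29/997)    [997 ≡ 5 mod 8 ⇒ (2/997)^2 = +1]
  = (997/29)    [QR: 29 ≡ 1 mod 4, sign kept]
  = (11/29)    [997 ≡ 11 mod 29]
  = (29/11)    [QR: 29 ≡ 1 mod 4, sign kept]
  = (7/11)    [29 ≡ 7 mod 11]
  = -(11/7)    [QR: both ≡ 3 mod 4, sign flips]
  = -(4/7)    [11 ≡ 4 mod 7]
  = -(1/7)    [7 ≡ 7 mod 8 ⇒ (2/7)^2 = +1]
  = -1    [(1/7) = 1]

-1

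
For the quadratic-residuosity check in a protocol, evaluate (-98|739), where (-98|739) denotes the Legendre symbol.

1

Pull out -1: (-98|739) = (-1|739)·(98|739). Since 739 ≡ 3 (mod 4), (-1|739) = -1. Now have -(98|739).
Factor out 2: 98 = 2·49. Since 739 ≡ 3 (mod 8), (2|739) = -1. Now have (49|739).
49 ≡ 1 (mod 4), so quadratic reciprocity gives (49|739) = (739|49). Reduce: 739 ≡ 4 (mod 49). Now have (4|49).
Factor out 2: 4 = 2^2. Since 49 ≡ 1 (mod 8), (2|49) = +1, and (2|49)^2 = +1. Now have (1|49).
(1|49) = 1. Collecting the sign factors: 1.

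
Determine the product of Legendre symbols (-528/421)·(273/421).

By multiplicativity, (-528·273/421) = (-528/421)·(273/421).
First factor (-528/421):
(-528/421)
  = (528/421)    [421 ≡ 1 mod 4 ⇒ (-1/421) = +1]
  = (107/421)    [528 ≡ 107 mod 421]
  = (421/107)    [QR: 421 ≡ 1 mod 4, sign kept]
  = (100/107)    [421 ≡ 100 mod 107]
  = (25/107)    [107 ≡ 3 mod 8 ⇒ (2/107)^2 = +1]
  = (107/25)    [QR: 25 ≡ 1 mod 4, sign kept]
  = (7/25)    [107 ≡ 7 mod 25]
  = (25/7)    [QR: 25 ≡ 1 mod 4, sign kept]
  = (4/7)    [25 ≡ 4 mod 7]
  = (1/7)    [7 ≡ 7 mod 8 ⇒ (2/7)^2 = +1]
  = 1    [(1/7) = 1]
Second factor (273/421):
(273/421)
  = (421/273)    [QR: 273 ≡ 1 mod 4, sign kept]
  = (148/273)    [421 ≡ 148 mod 273]
  = (37/273)    [273 ≡ 1 mod 8 ⇒ (2/273)^2 = +1]
  = (273/37)    [QR: 37 ≡ 1 mod 4, sign kept]
  = (14/37)    [273 ≡ 14 mod 37]
  = -(7/37)    [37 ≡ 5 mod 8 ⇒ (2/37) = -1]
  = -(37/7)    [QR: 37 ≡ 1 mod 4, sign kept]
  = -(2/7)    [37 ≡ 2 mod 7]
  = -(1/7)    [7 ≡ 7 mod 8 ⇒ (2/7) = +1]
  = -1    [(1/7) = 1]
Product: (1)·(-1) = -1.

-1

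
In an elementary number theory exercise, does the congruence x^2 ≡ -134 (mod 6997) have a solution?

no

(-134|6997)
  = (134|6997)    [6997 ≡ 1 mod 4 ⇒ (-1|6997) = +1]
  = -(67|6997)    [6997 ≡ 5 mod 8 ⇒ (2|6997) = -1]
  = -(6997|67)    [QR: 6997 ≡ 1 mod 4, sign kept]
  = -(29|67)    [6997 ≡ 29 mod 67]
  = -(67|29)    [QR: 29 ≡ 1 mod 4, sign kept]
  = -(9|29)    [67 ≡ 9 mod 29]
  = -(29|9)    [QR: 9 ≡ 1 mod 4, sign kept]
  = -(2|9)    [29 ≡ 2 mod 9]
  = -(1|9)    [9 ≡ 1 mod 8 ⇒ (2|9) = +1]
  = -1    [(1|9) = 1]
The Legendre symbol is -1, so x^2 ≡ -134 (mod 6997) has no solution.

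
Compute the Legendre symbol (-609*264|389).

1

By multiplicativity, (-609·264|389) = (-609|389)·(264|389).
First factor (-609|389):
(-609|389)
  = (609|389)    [389 ≡ 1 mod 4 ⇒ (-1|389) = +1]
  = (220|389)    [609 ≡ 220 mod 389]
  = (55|389)    [389 ≡ 5 mod 8 ⇒ (2|389)^2 = +1]
  = (389|55)    [QR: 389 ≡ 1 mod 4, sign kept]
  = (4|55)    [389 ≡ 4 mod 55]
  = (1|55)    [55 ≡ 7 mod 8 ⇒ (2|55)^2 = +1]
  = 1    [(1|55) = 1]
Second factor (264|389):
(264|389)
  = -(33|389)    [389 ≡ 5 mod 8 ⇒ (2|389)^3 = -1]
  = -(389|33)    [QR: 33 ≡ 1 mod 4, sign kept]
  = -(26|33)    [389 ≡ 26 mod 33]
  = -(13|33)    [33 ≡ 1 mod 8 ⇒ (2|33) = +1]
  = -(33|13)    [QR: 13 ≡ 1 mod 4, sign kept]
  = -(7|13)    [33 ≡ 7 mod 13]
  = -(13|7)    [QR: 13 ≡ 1 mod 4, sign kept]
  = -(6|7)    [13 ≡ 6 mod 7]
  = -(3|7)    [7 ≡ 7 mod 8 ⇒ (2|7) = +1]
  = (7|3)    [QR: both ≡ 3 mod 4, sign flips]
  = (1|3)    [7 ≡ 1 mod 3]
  = 1    [(1|3) = 1]
Product: (1)·(1) = 1.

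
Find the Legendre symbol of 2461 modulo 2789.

(2461 / 2789)
  = (2789 / 2461)    [QR: 2461 ≡ 1 mod 4, sign kept]
  = (328 / 2461)    [2789 ≡ 328 mod 2461]
  = -(41 / 2461)    [2461 ≡ 5 mod 8 ⇒ (2 / 2461)^3 = -1]
  = -(2461 / 41)    [QR: 41 ≡ 1 mod 4, sign kept]
  = -(1 / 41)    [2461 ≡ 1 mod 41]
  = -1    [(1 / 41) = 1]

-1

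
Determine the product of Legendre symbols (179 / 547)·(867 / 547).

-1

By multiplicativity, (179·867 / 547) = (179 / 547)·(867 / 547).
First factor (179 / 547):
Both 179 ≡ 3 and 547 ≡ 3 (mod 4), so reciprocity gives (179 / 547) = -(547 / 179). Reduce: 547 ≡ 10 (mod 179). Now have -(10 / 179).
Factor out 2: 10 = 2·5. Since 179 ≡ 3 (mod 8), (2 / 179) = -1. Now have (5 / 179).
5 ≡ 1 (mod 4), so quadratic reciprocity gives (5 / 179) = (179 / 5). Reduce: 179 ≡ 4 (mod 5). Now have (4 / 5).
Factor out 2: 4 = 2^2. Since 5 ≡ 5 (mod 8), (2 / 5) = -1, and (2 / 5)^2 = +1. Now have (1 / 5).
(1 / 5) = 1. Collecting the sign factors: 1.
Second factor (867 / 547):
Reduce the numerator: 867 ≡ 320 (mod 547), so (867 / 547) = (320 / 547).
Factor out 2: 320 = 2^6·5. Since 547 ≡ 3 (mod 8), (2 / 547) = -1, and (2 / 547)^6 = +1. Now have (5 / 547).
5 ≡ 1 (mod 4), so quadratic reciprocity gives (5 / 547) = (547 / 5). Reduce: 547 ≡ 2 (mod 5). Now have (2 / 5).
Factor out 2: 2 = 2. Since 5 ≡ 5 (mod 8), (2 / 5) = -1. Now have -(1 / 5).
(1 / 5) = 1. Collecting the sign factors: -1.
Product: (1)·(-1) = -1.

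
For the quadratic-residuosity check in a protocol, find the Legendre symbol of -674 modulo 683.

(-674 / 683)
  = (9 / 683)    [-674 ≡ 9 mod 683]
  = (683 / 9)    [QR: 9 ≡ 1 mod 4, sign kept]
  = (8 / 9)    [683 ≡ 8 mod 9]
  = (1 / 9)    [9 ≡ 1 mod 8 ⇒ (2 / 9)^3 = +1]
  = 1    [(1 / 9) = 1]

1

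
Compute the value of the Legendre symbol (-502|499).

Pull out -1: (-502|499) = (-1|499)·(502|499). Since 499 ≡ 3 (mod 4), (-1|499) = -1. Now have -(502|499).
Reduce the numerator: 502 ≡ 3 (mod 499), so (502|499) = (3|499).
Both 3 ≡ 3 and 499 ≡ 3 (mod 4), so reciprocity gives (3|499) = -(499|3). Reduce: 499 ≡ 1 (mod 3). Now have (1|3).
(1|3) = 1. Collecting the sign factors: 1.

1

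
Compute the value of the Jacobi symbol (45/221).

45 ≡ 1 (mod 4), so quadratic reciprocity gives (45/221) = (221/45). Reduce: 221 ≡ 41 (mod 45). Now have (41/45).
41 ≡ 1 (mod 4), so quadratic reciprocity gives (41/45) = (45/41). Reduce: 45 ≡ 4 (mod 41). Now have (4/41).
Factor out 2: 4 = 2^2. Since 41 ≡ 1 (mod 8), (2/41) = +1, and (2/41)^2 = +1. Now have (1/41).
(1/41) = 1. Collecting the sign factors: 1.

1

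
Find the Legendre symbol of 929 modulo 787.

1

(929 / 787)
  = (142 / 787)    [929 ≡ 142 mod 787]
  = -(71 / 787)    [787 ≡ 3 mod 8 ⇒ (2 / 787) = -1]
  = (787 / 71)    [QR: both ≡ 3 mod 4, sign flips]
  = (6 / 71)    [787 ≡ 6 mod 71]
  = (3 / 71)    [71 ≡ 7 mod 8 ⇒ (2 / 71) = +1]
  = -(71 / 3)    [QR: both ≡ 3 mod 4, sign flips]
  = -(2 / 3)    [71 ≡ 2 mod 3]
  = (1 / 3)    [3 ≡ 3 mod 8 ⇒ (2 / 3) = -1]
  = 1    [(1 / 3) = 1]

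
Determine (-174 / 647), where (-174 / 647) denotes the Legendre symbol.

(-174 / 647)
  = (473 / 647)    [-174 ≡ 473 mod 647]
  = (647 / 473)    [QR: 473 ≡ 1 mod 4, sign kept]
  = (174 / 473)    [647 ≡ 174 mod 473]
  = (87 / 473)    [473 ≡ 1 mod 8 ⇒ (2 / 473) = +1]
  = (473 / 87)    [QR: 473 ≡ 1 mod 4, sign kept]
  = (38 / 87)    [473 ≡ 38 mod 87]
  = (19 / 87)    [87 ≡ 7 mod 8 ⇒ (2 / 87) = +1]
  = -(87 / 19)    [QR: both ≡ 3 mod 4, sign flips]
  = -(11 / 19)    [87 ≡ 11 mod 19]
  = (19 / 11)    [QR: both ≡ 3 mod 4, sign flips]
  = (8 / 11)    [19 ≡ 8 mod 11]
  = -(1 / 11)    [11 ≡ 3 mod 8 ⇒ (2 / 11)^3 = -1]
  = -1    [(1 / 11) = 1]

-1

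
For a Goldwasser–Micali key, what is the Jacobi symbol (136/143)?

Factor out 2: 136 = 2^3·17. Since 143 ≡ 7 (mod 8), (2/143) = +1, and (2/143)^3 = +1. Now have (17/143).
17 ≡ 1 (mod 4), so quadratic reciprocity gives (17/143) = (143/17). Reduce: 143 ≡ 7 (mod 17). Now have (7/17).
17 ≡ 1 (mod 4), so quadratic reciprocity gives (7/17) = (17/7). Reduce: 17 ≡ 3 (mod 7). Now have (3/7).
Both 3 ≡ 3 and 7 ≡ 3 (mod 4), so reciprocity gives (3/7) = -(7/3). Reduce: 7 ≡ 1 (mod 3). Now have -(1/3).
(1/3) = 1. Collecting the sign factors: -1.

-1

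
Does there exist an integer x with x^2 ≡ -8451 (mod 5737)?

Pull out -1: (-8451/5737) = (-1/5737)·(8451/5737). Since 5737 ≡ 1 (mod 4), (-1/5737) = +1. Now have (8451/5737).
Reduce the numerator: 8451 ≡ 2714 (mod 5737), so (8451/5737) = (2714/5737).
Factor out 2: 2714 = 2·1357. Since 5737 ≡ 1 (mod 8), (2/5737) = +1. Now have (1357/5737).
1357 ≡ 1 (mod 4), so quadratic reciprocity gives (1357/5737) = (5737/1357). Reduce: 5737 ≡ 309 (mod 1357). Now have (309/1357).
309 ≡ 1 (mod 4), so quadratic reciprocity gives (309/1357) = (1357/309). Reduce: 1357 ≡ 121 (mod 309). Now have (121/309).
121 ≡ 1 (mod 4), so quadratic reciprocity gives (121/309) = (309/121). Reduce: 309 ≡ 67 (mod 121). Now have (67/121).
121 ≡ 1 (mod 4), so quadratic reciprocity gives (67/121) = (121/67). Reduce: 121 ≡ 54 (mod 67). Now have (54/67).
Factor out 2: 54 = 2·27. Since 67 ≡ 3 (mod 8), (2/67) = -1. Now have -(27/67).
Both 27 ≡ 3 and 67 ≡ 3 (mod 4), so reciprocity gives (27/67) = -(67/27). Reduce: 67 ≡ 13 (mod 27). Now have (13/27).
13 ≡ 1 (mod 4), so quadratic reciprocity gives (13/27) = (27/13). Reduce: 27 ≡ 1 (mod 13). Now have (1/13).
(1/13) = 1. Collecting the sign factors: 1.
(-8451/5737) = 1, and 5737 is prime, so -8451 is a quadratic residue mod 5737.

yes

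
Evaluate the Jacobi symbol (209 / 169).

1

Reduce the numerator: 209 ≡ 40 (mod 169), so (209 / 169) = (40 / 169).
Factor out 2: 40 = 2^3·5. Since 169 ≡ 1 (mod 8), (2 / 169) = +1, and (2 / 169)^3 = +1. Now have (5 / 169).
5 ≡ 1 (mod 4), so quadratic reciprocity gives (5 / 169) = (169 / 5). Reduce: 169 ≡ 4 (mod 5). Now have (4 / 5).
Factor out 2: 4 = 2^2. Since 5 ≡ 5 (mod 8), (2 / 5) = -1, and (2 / 5)^2 = +1. Now have (1 / 5).
(1 / 5) = 1. Collecting the sign factors: 1.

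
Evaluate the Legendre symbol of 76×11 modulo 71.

-1

By multiplicativity, (76·11|71) = (76|71)·(11|71).
First factor (76|71):
Reduce the numerator: 76 ≡ 5 (mod 71), so (76|71) = (5|71).
5 ≡ 1 (mod 4), so quadratic reciprocity gives (5|71) = (71|5). Reduce: 71 ≡ 1 (mod 5). Now have (1|5).
(1|5) = 1. Collecting the sign factors: 1.
Second factor (11|71):
Both 11 ≡ 3 and 71 ≡ 3 (mod 4), so reciprocity gives (11|71) = -(71|11). Reduce: 71 ≡ 5 (mod 11). Now have -(5|11).
5 ≡ 1 (mod 4), so quadratic reciprocity gives (5|11) = (11|5). Reduce: 11 ≡ 1 (mod 5). Now have -(1|5).
(1|5) = 1. Collecting the sign factors: -1.
Product: (1)·(-1) = -1.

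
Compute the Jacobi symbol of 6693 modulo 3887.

Reduce the numerator: 6693 ≡ 2806 (mod 3887), so (6693/3887) = (2806/3887).
Factor out 2: 2806 = 2·1403. Since 3887 ≡ 7 (mod 8), (2/3887) = +1. Now have (1403/3887).
Both 1403 ≡ 3 and 3887 ≡ 3 (mod 4), so reciprocity gives (1403/3887) = -(3887/1403). Reduce: 3887 ≡ 1081 (mod 1403). Now have -(1081/1403).
1081 ≡ 1 (mod 4), so quadratic reciprocity gives (1081/1403) = (1403/1081). Reduce: 1403 ≡ 322 (mod 1081). Now have -(322/1081).
Factor out 2: 322 = 2·161. Since 1081 ≡ 1 (mod 8), (2/1081) = +1. Now have -(161/1081).
161 ≡ 1 (mod 4), so quadratic reciprocity gives (161/1081) = (1081/161). Reduce: 1081 ≡ 115 (mod 161). Now have -(115/161).
161 ≡ 1 (mod 4), so quadratic reciprocity gives (115/161) = (161/115). Reduce: 161 ≡ 46 (mod 115). Now have -(46/115).
Factor out 2: 46 = 2·23. Since 115 ≡ 3 (mod 8), (2/115) = -1. Now have (23/115).
Both 23 ≡ 3 and 115 ≡ 3 (mod 4), so reciprocity gives (23/115) = -(115/23). Reduce: 115 ≡ 0 (mod 23). Now have -(0/23).
The numerator is now 0 with denominator 23 > 1: the symbol is 0.

0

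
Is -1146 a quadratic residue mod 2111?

yes

(-1146|2111)
  = -(1146|2111)    [2111 ≡ 3 mod 4 ⇒ (-1|2111) = -1]
  = -(573|2111)    [2111 ≡ 7 mod 8 ⇒ (2|2111) = +1]
  = -(2111|573)    [QR: 573 ≡ 1 mod 4, sign kept]
  = -(392|573)    [2111 ≡ 392 mod 573]
  = (49|573)    [573 ≡ 5 mod 8 ⇒ (2|573)^3 = -1]
  = (573|49)    [QR: 49 ≡ 1 mod 4, sign kept]
  = (34|49)    [573 ≡ 34 mod 49]
  = (17|49)    [49 ≡ 1 mod 8 ⇒ (2|49) = +1]
  = (49|17)    [QR: 17 ≡ 1 mod 4, sign kept]
  = (15|17)    [49 ≡ 15 mod 17]
  = (17|15)    [QR: 17 ≡ 1 mod 4, sign kept]
  = (2|15)    [17 ≡ 2 mod 15]
  = (1|15)    [15 ≡ 7 mod 8 ⇒ (2|15) = +1]
  = 1    [(1|15) = 1]
The Legendre symbol is 1, so x^2 ≡ -1146 (mod 2111) has solution.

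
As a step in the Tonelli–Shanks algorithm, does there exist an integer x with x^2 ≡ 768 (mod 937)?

Factor out 2: 768 = 2^8·3. Since 937 ≡ 1 (mod 8), (2/937) = +1, and (2/937)^8 = +1. Now have (3/937).
937 ≡ 1 (mod 4), so quadratic reciprocity gives (3/937) = (937/3). Reduce: 937 ≡ 1 (mod 3). Now have (1/3).
(1/3) = 1. Collecting the sign factors: 1.
(768/937) = 1, and 937 is prime, so 768 is a quadratic residue mod 937.

yes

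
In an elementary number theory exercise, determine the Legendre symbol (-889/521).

(-889/521)
  = (153/521)    [-889 ≡ 153 mod 521]
  = (521/153)    [QR: 153 ≡ 1 mod 4, sign kept]
  = (62/153)    [521 ≡ 62 mod 153]
  = (31/153)    [153 ≡ 1 mod 8 ⇒ (2/153) = +1]
  = (153/31)    [QR: 153 ≡ 1 mod 4, sign kept]
  = (29/31)    [153 ≡ 29 mod 31]
  = (31/29)    [QR: 29 ≡ 1 mod 4, sign kept]
  = (2/29)    [31 ≡ 2 mod 29]
  = -(1/29)    [29 ≡ 5 mod 8 ⇒ (2/29) = -1]
  = -1    [(1/29) = 1]

-1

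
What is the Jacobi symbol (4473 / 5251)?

4473 ≡ 1 (mod 4), so quadratic reciprocity gives (4473 / 5251) = (5251 / 4473). Reduce: 5251 ≡ 778 (mod 4473). Now have (778 / 4473).
Factor out 2: 778 = 2·389. Since 4473 ≡ 1 (mod 8), (2 / 4473) = +1. Now have (389 / 4473).
389 ≡ 1 (mod 4), so quadratic reciprocity gives (389 / 4473) = (4473 / 389). Reduce: 4473 ≡ 194 (mod 389). Now have (194 / 389).
Factor out 2: 194 = 2·97. Since 389 ≡ 5 (mod 8), (2 / 389) = -1. Now have -(97 / 389).
97 ≡ 1 (mod 4), so quadratic reciprocity gives (97 / 389) = (389 / 97). Reduce: 389 ≡ 1 (mod 97). Now have -(1 / 97).
(1 / 97) = 1. Collecting the sign factors: -1.

-1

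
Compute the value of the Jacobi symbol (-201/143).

1

(-201/143)
  = (85/143)    [-201 ≡ 85 mod 143]
  = (143/85)    [QR: 85 ≡ 1 mod 4, sign kept]
  = (58/85)    [143 ≡ 58 mod 85]
  = -(29/85)    [85 ≡ 5 mod 8 ⇒ (2/85) = -1]
  = -(85/29)    [QR: 29 ≡ 1 mod 4, sign kept]
  = -(27/29)    [85 ≡ 27 mod 29]
  = -(29/27)    [QR: 29 ≡ 1 mod 4, sign kept]
  = -(2/27)    [29 ≡ 2 mod 27]
  = (1/27)    [27 ≡ 3 mod 8 ⇒ (2/27) = -1]
  = 1    [(1/27) = 1]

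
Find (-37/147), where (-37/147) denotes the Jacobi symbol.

(-37/147)
  = (110/147)    [-37 ≡ 110 mod 147]
  = -(55/147)    [147 ≡ 3 mod 8 ⇒ (2/147) = -1]
  = (147/55)    [QR: both ≡ 3 mod 4, sign flips]
  = (37/55)    [147 ≡ 37 mod 55]
  = (55/37)    [QR: 37 ≡ 1 mod 4, sign kept]
  = (18/37)    [55 ≡ 18 mod 37]
  = -(9/37)    [37 ≡ 5 mod 8 ⇒ (2/37) = -1]
  = -(37/9)    [QR: 9 ≡ 1 mod 4, sign kept]
  = -(1/9)    [37 ≡ 1 mod 9]
  = -1    [(1/9) = 1]

-1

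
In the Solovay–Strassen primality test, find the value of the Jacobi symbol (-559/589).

Reduce the numerator: -559 ≡ 30 (mod 589), so (-559/589) = (30/589).
Factor out 2: 30 = 2·15. Since 589 ≡ 5 (mod 8), (2/589) = -1. Now have -(15/589).
589 ≡ 1 (mod 4), so quadratic reciprocity gives (15/589) = (589/15). Reduce: 589 ≡ 4 (mod 15). Now have -(4/15).
Factor out 2: 4 = 2^2. Since 15 ≡ 7 (mod 8), (2/15) = +1, and (2/15)^2 = +1. Now have -(1/15).
(1/15) = 1. Collecting the sign factors: -1.

-1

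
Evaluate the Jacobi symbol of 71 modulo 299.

-1

Both 71 ≡ 3 and 299 ≡ 3 (mod 4), so reciprocity gives (71/299) = -(299/71). Reduce: 299 ≡ 15 (mod 71). Now have -(15/71).
Both 15 ≡ 3 and 71 ≡ 3 (mod 4), so reciprocity gives (15/71) = -(71/15). Reduce: 71 ≡ 11 (mod 15). Now have (11/15).
Both 11 ≡ 3 and 15 ≡ 3 (mod 4), so reciprocity gives (11/15) = -(15/11). Reduce: 15 ≡ 4 (mod 11). Now have -(4/11).
Factor out 2: 4 = 2^2. Since 11 ≡ 3 (mod 8), (2/11) = -1, and (2/11)^2 = +1. Now have -(1/11).
(1/11) = 1. Collecting the sign factors: -1.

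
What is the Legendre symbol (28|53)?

1

Factor out 2: 28 = 2^2·7. Since 53 ≡ 5 (mod 8), (2|53) = -1, and (2|53)^2 = +1. Now have (7|53).
53 ≡ 1 (mod 4), so quadratic reciprocity gives (7|53) = (53|7). Reduce: 53 ≡ 4 (mod 7). Now have (4|7).
Factor out 2: 4 = 2^2. Since 7 ≡ 7 (mod 8), (2|7) = +1, and (2|7)^2 = +1. Now have (1|7).
(1|7) = 1. Collecting the sign factors: 1.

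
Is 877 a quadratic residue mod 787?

yes

(877|787)
  = (90|787)    [877 ≡ 90 mod 787]
  = -(45|787)    [787 ≡ 3 mod 8 ⇒ (2|787) = -1]
  = -(787|45)    [QR: 45 ≡ 1 mod 4, sign kept]
  = -(22|45)    [787 ≡ 22 mod 45]
  = (11|45)    [45 ≡ 5 mod 8 ⇒ (2|45) = -1]
  = (45|11)    [QR: 45 ≡ 1 mod 4, sign kept]
  = (1|11)    [45 ≡ 1 mod 11]
  = 1    [(1|11) = 1]
(877|787) = 1, and 787 is prime, so 877 is a quadratic residue mod 787.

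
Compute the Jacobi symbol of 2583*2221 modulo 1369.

By multiplicativity, (2583·2221/1369) = (2583/1369)·(2221/1369).
First factor (2583/1369):
Reduce the numerator: 2583 ≡ 1214 (mod 1369), so (2583/1369) = (1214/1369).
Factor out 2: 1214 = 2·607. Since 1369 ≡ 1 (mod 8), (2/1369) = +1. Now have (607/1369).
1369 ≡ 1 (mod 4), so quadratic reciprocity gives (607/1369) = (1369/607). Reduce: 1369 ≡ 155 (mod 607). Now have (155/607).
Both 155 ≡ 3 and 607 ≡ 3 (mod 4), so reciprocity gives (155/607) = -(607/155). Reduce: 607 ≡ 142 (mod 155). Now have -(142/155).
Factor out 2: 142 = 2·71. Since 155 ≡ 3 (mod 8), (2/155) = -1. Now have (71/155).
Both 71 ≡ 3 and 155 ≡ 3 (mod 4), so reciprocity gives (71/155) = -(155/71). Reduce: 155 ≡ 13 (mod 71). Now have -(13/71).
13 ≡ 1 (mod 4), so quadratic reciprocity gives (13/71) = (71/13). Reduce: 71 ≡ 6 (mod 13). Now have -(6/13).
Factor out 2: 6 = 2·3. Since 13 ≡ 5 (mod 8), (2/13) = -1. Now have (3/13).
13 ≡ 1 (mod 4), so quadratic reciprocity gives (3/13) = (13/3). Reduce: 13 ≡ 1 (mod 3). Now have (1/3).
(1/3) = 1. Collecting the sign factors: 1.
Second factor (2221/1369):
Reduce the numerator: 2221 ≡ 852 (mod 1369), so (2221/1369) = (852/1369).
Factor out 2: 852 = 2^2·213. Since 1369 ≡ 1 (mod 8), (2/1369) = +1, and (2/1369)^2 = +1. Now have (213/1369).
213 ≡ 1 (mod 4), so quadratic reciprocity gives (213/1369) = (1369/213). Reduce: 1369 ≡ 91 (mod 213). Now have (91/213).
213 ≡ 1 (mod 4), so quadratic reciprocity gives (91/213) = (213/91). Reduce: 213 ≡ 31 (mod 91). Now have (31/91).
Both 31 ≡ 3 and 91 ≡ 3 (mod 4), so reciprocity gives (31/91) = -(91/31). Reduce: 91 ≡ 29 (mod 31). Now have -(29/31).
29 ≡ 1 (mod 4), so quadratic reciprocity gives (29/31) = (31/29). Reduce: 31 ≡ 2 (mod 29). Now have -(2/29).
Factor out 2: 2 = 2. Since 29 ≡ 5 (mod 8), (2/29) = -1. Now have (1/29).
(1/29) = 1. Collecting the sign factors: 1.
Product: (1)·(1) = 1.

1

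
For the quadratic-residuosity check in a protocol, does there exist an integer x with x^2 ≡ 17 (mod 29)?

(17/29)
  = (29/17)    [QR: 17 ≡ 1 mod 4, sign kept]
  = (12/17)    [29 ≡ 12 mod 17]
  = (3/17)    [17 ≡ 1 mod 8 ⇒ (2/17)^2 = +1]
  = (17/3)    [QR: 17 ≡ 1 mod 4, sign kept]
  = (2/3)    [17 ≡ 2 mod 3]
  = -(1/3)    [3 ≡ 3 mod 8 ⇒ (2/3) = -1]
  = -1    [(1/3) = 1]
The Legendre symbol is -1, so x^2 ≡ 17 (mod 29) has no solution.

no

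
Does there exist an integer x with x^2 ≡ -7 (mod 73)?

no

(-7/73)
  = (7/73)    [73 ≡ 1 mod 4 ⇒ (-1/73) = +1]
  = (73/7)    [QR: 73 ≡ 1 mod 4, sign kept]
  = (3/7)    [73 ≡ 3 mod 7]
  = -(7/3)    [QR: both ≡ 3 mod 4, sign flips]
  = -(1/3)    [7 ≡ 1 mod 3]
  = -1    [(1/3) = 1]
(-7/73) = -1, and 73 is prime, so -7 is not a quadratic residue mod 73.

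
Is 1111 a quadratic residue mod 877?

yes

Reduce the numerator: 1111 ≡ 234 (mod 877), so (1111/877) = (234/877).
Factor out 2: 234 = 2·117. Since 877 ≡ 5 (mod 8), (2/877) = -1. Now have -(117/877).
117 ≡ 1 (mod 4), so quadratic reciprocity gives (117/877) = (877/117). Reduce: 877 ≡ 58 (mod 117). Now have -(58/117).
Factor out 2: 58 = 2·29. Since 117 ≡ 5 (mod 8), (2/117) = -1. Now have (29/117).
29 ≡ 1 (mod 4), so quadratic reciprocity gives (29/117) = (117/29). Reduce: 117 ≡ 1 (mod 29). Now have (1/29).
(1/29) = 1. Collecting the sign factors: 1.
The Legendre symbol is 1, so x^2 ≡ 1111 (mod 877) has solution.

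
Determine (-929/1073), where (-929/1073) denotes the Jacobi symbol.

Pull out -1: (-929/1073) = (-1/1073)·(929/1073). Since 1073 ≡ 1 (mod 4), (-1/1073) = +1. Now have (929/1073).
929 ≡ 1 (mod 4), so quadratic reciprocity gives (929/1073) = (1073/929). Reduce: 1073 ≡ 144 (mod 929). Now have (144/929).
Factor out 2: 144 = 2^4·9. Since 929 ≡ 1 (mod 8), (2/929) = +1, and (2/929)^4 = +1. Now have (9/929).
9 ≡ 1 (mod 4), so quadratic reciprocity gives (9/929) = (929/9). Reduce: 929 ≡ 2 (mod 9). Now have (2/9).
Factor out 2: 2 = 2. Since 9 ≡ 1 (mod 8), (2/9) = +1. Now have (1/9).
(1/9) = 1. Collecting the sign factors: 1.

1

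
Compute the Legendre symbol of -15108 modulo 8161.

(-15108|8161)
  = (15108|8161)    [8161 ≡ 1 mod 4 ⇒ (-1|8161) = +1]
  = (6947|8161)    [15108 ≡ 6947 mod 8161]
  = (8161|6947)    [QR: 8161 ≡ 1 mod 4, sign kept]
  = (1214|6947)    [8161 ≡ 1214 mod 6947]
  = -(607|6947)    [6947 ≡ 3 mod 8 ⇒ (2|6947) = -1]
  = (6947|607)    [QR: both ≡ 3 mod 4, sign flips]
  = (270|607)    [6947 ≡ 270 mod 607]
  = (135|607)    [607 ≡ 7 mod 8 ⇒ (2|607) = +1]
  = -(607|135)    [QR: both ≡ 3 mod 4, sign flips]
  = -(67|135)    [607 ≡ 67 mod 135]
  = (135|67)    [QR: both ≡ 3 mod 4, sign flips]
  = (1|67)    [135 ≡ 1 mod 67]
  = 1    [(1|67) = 1]

1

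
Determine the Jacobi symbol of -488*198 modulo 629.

By multiplicativity, (-488·198|629) = (-488|629)·(198|629).
First factor (-488|629):
Reduce the numerator: -488 ≡ 141 (mod 629), so (-488|629) = (141|629).
141 ≡ 1 (mod 4), so quadratic reciprocity gives (141|629) = (629|141). Reduce: 629 ≡ 65 (mod 141). Now have (65|141).
65 ≡ 1 (mod 4), so quadratic reciprocity gives (65|141) = (141|65). Reduce: 141 ≡ 11 (mod 65). Now have (11|65).
65 ≡ 1 (mod 4), so quadratic reciprocity gives (11|65) = (65|11). Reduce: 65 ≡ 10 (mod 11). Now have (10|11).
Factor out 2: 10 = 2·5. Since 11 ≡ 3 (mod 8), (2|11) = -1. Now have -(5|11).
5 ≡ 1 (mod 4), so quadratic reciprocity gives (5|11) = (11|5). Reduce: 11 ≡ 1 (mod 5). Now have -(1|5).
(1|5) = 1. Collecting the sign factors: -1.
Second factor (198|629):
Factor out 2: 198 = 2·99. Since 629 ≡ 5 (mod 8), (2|629) = -1. Now have -(99|629).
629 ≡ 1 (mod 4), so quadratic reciprocity gives (99|629) = (629|99). Reduce: 629 ≡ 35 (mod 99). Now have -(35|99).
Both 35 ≡ 3 and 99 ≡ 3 (mod 4), so reciprocity gives (35|99) = -(99|35). Reduce: 99 ≡ 29 (mod 35). Now have (29|35).
29 ≡ 1 (mod 4), so quadratic reciprocity gives (29|35) = (35|29). Reduce: 35 ≡ 6 (mod 29). Now have (6|29).
Factor out 2: 6 = 2·3. Since 29 ≡ 5 (mod 8), (2|29) = -1. Now have -(3|29).
29 ≡ 1 (mod 4), so quadratic reciprocity gives (3|29) = (29|3). Reduce: 29 ≡ 2 (mod 3). Now have -(2|3).
Factor out 2: 2 = 2. Since 3 ≡ 3 (mod 8), (2|3) = -1. Now have (1|3).
(1|3) = 1. Collecting the sign factors: 1.
Product: (-1)·(1) = -1.

-1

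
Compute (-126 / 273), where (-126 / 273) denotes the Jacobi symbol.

0

Reduce the numerator: -126 ≡ 147 (mod 273), so (-126 / 273) = (147 / 273).
273 ≡ 1 (mod 4), so quadratic reciprocity gives (147 / 273) = (273 / 147). Reduce: 273 ≡ 126 (mod 147). Now have (126 / 147).
Factor out 2: 126 = 2·63. Since 147 ≡ 3 (mod 8), (2 / 147) = -1. Now have -(63 / 147).
Both 63 ≡ 3 and 147 ≡ 3 (mod 4), so reciprocity gives (63 / 147) = -(147 / 63). Reduce: 147 ≡ 21 (mod 63). Now have (21 / 63).
21 ≡ 1 (mod 4), so quadratic reciprocity gives (21 / 63) = (63 / 21). Reduce: 63 ≡ 0 (mod 21). Now have (0 / 21).
The numerator is now 0 with denominator 21 > 1: the symbol is 0.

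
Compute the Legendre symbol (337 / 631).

1

337 ≡ 1 (mod 4), so quadratic reciprocity gives (337 / 631) = (631 / 337). Reduce: 631 ≡ 294 (mod 337). Now have (294 / 337).
Factor out 2: 294 = 2·147. Since 337 ≡ 1 (mod 8), (2 / 337) = +1. Now have (147 / 337).
337 ≡ 1 (mod 4), so quadratic reciprocity gives (147 / 337) = (337 / 147). Reduce: 337 ≡ 43 (mod 147). Now have (43 / 147).
Both 43 ≡ 3 and 147 ≡ 3 (mod 4), so reciprocity gives (43 / 147) = -(147 / 43). Reduce: 147 ≡ 18 (mod 43). Now have -(18 / 43).
Factor out 2: 18 = 2·9. Since 43 ≡ 3 (mod 8), (2 / 43) = -1. Now have (9 / 43).
9 ≡ 1 (mod 4), so quadratic reciprocity gives (9 / 43) = (43 / 9). Reduce: 43 ≡ 7 (mod 9). Now have (7 / 9).
9 ≡ 1 (mod 4), so quadratic reciprocity gives (7 / 9) = (9 / 7). Reduce: 9 ≡ 2 (mod 7). Now have (2 / 7).
Factor out 2: 2 = 2. Since 7 ≡ 7 (mod 8), (2 / 7) = +1. Now have (1 / 7).
(1 / 7) = 1. Collecting the sign factors: 1.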